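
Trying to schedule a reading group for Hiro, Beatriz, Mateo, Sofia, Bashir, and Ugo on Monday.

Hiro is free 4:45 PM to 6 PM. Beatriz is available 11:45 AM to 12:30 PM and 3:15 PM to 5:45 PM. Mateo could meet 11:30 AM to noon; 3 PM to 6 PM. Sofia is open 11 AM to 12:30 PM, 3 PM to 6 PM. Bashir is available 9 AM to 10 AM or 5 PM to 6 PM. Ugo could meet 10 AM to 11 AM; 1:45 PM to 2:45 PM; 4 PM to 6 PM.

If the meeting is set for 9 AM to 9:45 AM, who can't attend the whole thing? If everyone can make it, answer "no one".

Beatriz, Hiro, Mateo, Sofia, Ugo

Hiro: not fully free for 09:00-09:45. Beatriz: not fully free for 09:00-09:45. Mateo: not fully free for 09:00-09:45. Sofia: not fully free for 09:00-09:45. Bashir: free for 09:00-09:45. Ugo: not fully free for 09:00-09:45.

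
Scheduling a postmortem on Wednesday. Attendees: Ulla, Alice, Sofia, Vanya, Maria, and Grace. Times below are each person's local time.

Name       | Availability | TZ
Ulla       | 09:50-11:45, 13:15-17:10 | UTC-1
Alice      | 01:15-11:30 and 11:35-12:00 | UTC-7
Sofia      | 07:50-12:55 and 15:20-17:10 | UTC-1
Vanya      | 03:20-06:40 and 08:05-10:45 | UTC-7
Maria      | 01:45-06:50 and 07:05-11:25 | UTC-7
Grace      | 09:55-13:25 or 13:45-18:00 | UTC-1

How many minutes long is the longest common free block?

Ulla in UTC: 10:50-12:45, 14:15-18:10 (add 1h to convert from UTC-1).
Alice in UTC: 08:15-18:30, 18:35-19:00 (add 7h to convert from UTC-7).
Sofia in UTC: 08:50-13:55, 16:20-18:10 (add 1h to convert from UTC-1).
Vanya in UTC: 10:20-13:40, 15:05-17:45 (add 7h to convert from UTC-7).
Maria in UTC: 08:45-13:50, 14:05-18:25 (add 7h to convert from UTC-7).
Grace in UTC: 10:55-14:25, 14:45-19:00 (add 1h to convert from UTC-1).
Ulla ∩ Alice: 10:50-12:45, 14:15-18:10.
Ulla ∩ Alice ∩ Sofia: 10:50-12:45, 16:20-18:10.
Ulla ∩ Alice ∩ Sofia ∩ Vanya: 10:50-12:45, 16:20-17:45.
Ulla ∩ Alice ∩ Sofia ∩ Vanya ∩ Maria: 10:50-12:45, 16:20-17:45.
Ulla ∩ Alice ∩ Sofia ∩ Vanya ∩ Maria ∩ Grace: 10:55-12:45, 16:20-17:45.
Those are the intersection windows.
The longest is 10:55-12:45 at 110 minutes.

110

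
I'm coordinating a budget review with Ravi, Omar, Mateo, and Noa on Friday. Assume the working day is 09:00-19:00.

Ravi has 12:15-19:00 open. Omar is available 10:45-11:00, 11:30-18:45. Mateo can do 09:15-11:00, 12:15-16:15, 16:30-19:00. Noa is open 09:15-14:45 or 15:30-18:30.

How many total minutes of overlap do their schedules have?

315

Ravi ∩ Omar: 12:15-18:45.
Ravi ∩ Omar ∩ Mateo: 12:15-16:15, 16:30-18:45.
Ravi ∩ Omar ∩ Mateo ∩ Noa: 12:15-14:45, 15:30-16:15, 16:30-18:30.
Summing the common windows: 150 + 45 + 120 = 315 minutes.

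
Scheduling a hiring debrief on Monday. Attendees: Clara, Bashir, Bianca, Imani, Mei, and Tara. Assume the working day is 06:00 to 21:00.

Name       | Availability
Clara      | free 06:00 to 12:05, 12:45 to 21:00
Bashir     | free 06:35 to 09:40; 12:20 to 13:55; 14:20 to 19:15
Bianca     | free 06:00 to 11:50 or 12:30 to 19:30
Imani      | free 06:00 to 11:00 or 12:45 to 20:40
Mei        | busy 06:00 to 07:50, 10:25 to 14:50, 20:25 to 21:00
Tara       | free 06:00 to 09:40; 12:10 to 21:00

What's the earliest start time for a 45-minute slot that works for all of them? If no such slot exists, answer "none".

Clara free: 06:00-12:05, 12:45-21:00.
Bashir free: 06:35-09:40, 12:20-13:55, 14:20-19:15.
Bianca free: 06:00-11:50, 12:30-19:30.
Imani free: 06:00-11:00, 12:45-20:40.
Mei free: 07:50-10:25, 14:50-20:25 (invert busy blocks within the working day).
Tara free: 06:00-09:40, 12:10-21:00.
Clara ∩ Bashir: 06:35-09:40, 12:45-13:55, 14:20-19:15.
Clara ∩ Bashir ∩ Bianca: 06:35-09:40, 12:45-13:55, 14:20-19:15.
Clara ∩ Bashir ∩ Bianca ∩ Imani: 06:35-09:40, 12:45-13:55, 14:20-19:15.
Clara ∩ Bashir ∩ Bianca ∩ Imani ∩ Mei: 07:50-09:40, 14:50-19:15.
Clara ∩ Bashir ∩ Bianca ∩ Imani ∩ Mei ∩ Tara: 07:50-09:40, 14:50-19:15.
So the common availability across everyone is 07:50-09:40, 14:50-19:15.
The first common window of at least 45 minutes is 07:50-09:40, so the earliest start is 07:50.

07:50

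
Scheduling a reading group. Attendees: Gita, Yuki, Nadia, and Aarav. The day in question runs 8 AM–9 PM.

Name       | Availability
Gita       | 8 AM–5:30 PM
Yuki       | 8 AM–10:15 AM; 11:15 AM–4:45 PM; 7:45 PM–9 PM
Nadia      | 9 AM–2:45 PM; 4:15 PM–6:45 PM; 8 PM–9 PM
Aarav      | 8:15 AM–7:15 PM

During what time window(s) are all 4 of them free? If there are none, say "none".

Gita ∩ Yuki: 08:00-10:15, 11:15-16:45.
Gita ∩ Yuki ∩ Nadia: 09:00-10:15, 11:15-14:45, 16:15-16:45.
Gita ∩ Yuki ∩ Nadia ∩ Aarav: 09:00-10:15, 11:15-14:45, 16:15-16:45.
Those are the intersection windows.

09:00-10:15, 11:15-14:45, 16:15-16:45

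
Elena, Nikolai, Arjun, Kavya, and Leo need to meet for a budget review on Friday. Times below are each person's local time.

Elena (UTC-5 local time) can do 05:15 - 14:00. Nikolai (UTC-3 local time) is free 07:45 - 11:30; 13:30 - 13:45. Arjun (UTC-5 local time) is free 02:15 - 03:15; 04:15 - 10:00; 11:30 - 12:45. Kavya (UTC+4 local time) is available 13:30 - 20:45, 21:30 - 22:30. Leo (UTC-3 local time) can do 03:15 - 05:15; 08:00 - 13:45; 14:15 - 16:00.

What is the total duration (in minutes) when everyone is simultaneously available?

225

Elena in UTC: 10:15-19:00 (add 5h to convert from UTC-5).
Nikolai in UTC: 10:45-14:30, 16:30-16:45 (add 3h to convert from UTC-3).
Arjun in UTC: 07:15-08:15, 09:15-15:00, 16:30-17:45 (add 5h to convert from UTC-5).
Kavya in UTC: 09:30-16:45, 17:30-18:30 (subtract 4h to convert from UTC+4).
Leo in UTC: 06:15-08:15, 11:00-16:45, 17:15-19:00 (add 3h to convert from UTC-3).
Elena ∩ Nikolai: 10:45-14:30, 16:30-16:45.
Elena ∩ Nikolai ∩ Arjun: 10:45-14:30, 16:30-16:45.
Elena ∩ Nikolai ∩ Arjun ∩ Kavya: 10:45-14:30, 16:30-16:45.
Elena ∩ Nikolai ∩ Arjun ∩ Kavya ∩ Leo: 11:00-14:30, 16:30-16:45.
Summing the common windows: 210 + 15 = 225 minutes.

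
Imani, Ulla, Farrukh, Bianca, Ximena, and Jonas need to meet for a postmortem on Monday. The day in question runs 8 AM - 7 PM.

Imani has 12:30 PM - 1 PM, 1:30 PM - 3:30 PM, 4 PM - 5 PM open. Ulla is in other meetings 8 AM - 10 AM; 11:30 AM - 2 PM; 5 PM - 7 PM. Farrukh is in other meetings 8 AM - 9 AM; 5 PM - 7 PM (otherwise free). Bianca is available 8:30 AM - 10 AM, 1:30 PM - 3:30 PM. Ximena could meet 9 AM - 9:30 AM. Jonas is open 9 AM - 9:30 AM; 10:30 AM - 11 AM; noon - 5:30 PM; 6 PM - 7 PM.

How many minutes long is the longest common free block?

Imani free: 12:30-13:00, 13:30-15:30, 16:00-17:00.
Ulla free: 10:00-11:30, 14:00-17:00 (invert busy blocks within the working day).
Farrukh free: 09:00-17:00 (invert busy blocks within the working day).
Bianca free: 08:30-10:00, 13:30-15:30.
Ximena free: 09:00-09:30.
Jonas free: 09:00-09:30, 10:30-11:00, 12:00-17:30, 18:00-19:00.
Imani ∩ Ulla: 14:00-15:30, 16:00-17:00.
Imani ∩ Ulla ∩ Farrukh: 14:00-15:30, 16:00-17:00.
Imani ∩ Ulla ∩ Farrukh ∩ Bianca: 14:00-15:30.
Imani ∩ Ulla ∩ Farrukh ∩ Bianca ∩ Ximena: ∅.
Imani ∩ Ulla ∩ Farrukh ∩ Bianca ∩ Ximena ∩ Jonas: ∅.
There is no time when everyone is free.
No common window exists, so the longest block is 0 minutes.

0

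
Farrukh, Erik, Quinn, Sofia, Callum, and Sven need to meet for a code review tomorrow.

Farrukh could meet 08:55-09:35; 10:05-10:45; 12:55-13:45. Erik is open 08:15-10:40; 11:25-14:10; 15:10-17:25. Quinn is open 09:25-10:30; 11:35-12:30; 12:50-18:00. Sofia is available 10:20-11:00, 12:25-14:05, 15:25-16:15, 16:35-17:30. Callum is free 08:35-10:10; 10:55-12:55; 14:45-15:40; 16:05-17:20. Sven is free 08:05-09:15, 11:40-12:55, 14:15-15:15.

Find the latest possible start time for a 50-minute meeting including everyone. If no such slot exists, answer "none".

none

Farrukh ∩ Erik: 08:55-09:35, 10:05-10:40, 12:55-13:45.
Farrukh ∩ Erik ∩ Quinn: 09:25-09:35, 10:05-10:30, 12:55-13:45.
Farrukh ∩ Erik ∩ Quinn ∩ Sofia: 10:20-10:30, 12:55-13:45.
Farrukh ∩ Erik ∩ Quinn ∩ Sofia ∩ Callum: ∅.
Farrukh ∩ Erik ∩ Quinn ∩ Sofia ∩ Callum ∩ Sven: ∅.
There is no time when everyone is free.
No common window is at least 50 minutes long.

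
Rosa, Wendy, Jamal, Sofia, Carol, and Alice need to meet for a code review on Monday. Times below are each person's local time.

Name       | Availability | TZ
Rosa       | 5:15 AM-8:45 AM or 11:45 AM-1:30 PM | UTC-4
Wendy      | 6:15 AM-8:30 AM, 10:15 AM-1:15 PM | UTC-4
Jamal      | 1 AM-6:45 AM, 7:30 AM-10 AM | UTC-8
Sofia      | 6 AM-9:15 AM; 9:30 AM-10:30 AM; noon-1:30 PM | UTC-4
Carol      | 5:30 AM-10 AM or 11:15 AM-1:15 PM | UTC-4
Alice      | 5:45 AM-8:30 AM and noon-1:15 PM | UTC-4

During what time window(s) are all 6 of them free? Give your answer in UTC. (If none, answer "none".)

Rosa in UTC: 09:15-12:45, 15:45-17:30 (add 4h to convert from UTC-4).
Wendy in UTC: 10:15-12:30, 14:15-17:15 (add 4h to convert from UTC-4).
Jamal in UTC: 09:00-14:45, 15:30-18:00 (add 8h to convert from UTC-8).
Sofia in UTC: 10:00-13:15, 13:30-14:30, 16:00-17:30 (add 4h to convert from UTC-4).
Carol in UTC: 09:30-14:00, 15:15-17:15 (add 4h to convert from UTC-4).
Alice in UTC: 09:45-12:30, 16:00-17:15 (add 4h to convert from UTC-4).
Rosa ∩ Wendy: 10:15-12:30, 15:45-17:15.
Rosa ∩ Wendy ∩ Jamal: 10:15-12:30, 15:45-17:15.
Rosa ∩ Wendy ∩ Jamal ∩ Sofia: 10:15-12:30, 16:00-17:15.
Rosa ∩ Wendy ∩ Jamal ∩ Sofia ∩ Carol: 10:15-12:30, 16:00-17:15.
Rosa ∩ Wendy ∩ Jamal ∩ Sofia ∩ Carol ∩ Alice: 10:15-12:30, 16:00-17:15.
Those are the intersection windows.

10:15-12:30, 16:00-17:15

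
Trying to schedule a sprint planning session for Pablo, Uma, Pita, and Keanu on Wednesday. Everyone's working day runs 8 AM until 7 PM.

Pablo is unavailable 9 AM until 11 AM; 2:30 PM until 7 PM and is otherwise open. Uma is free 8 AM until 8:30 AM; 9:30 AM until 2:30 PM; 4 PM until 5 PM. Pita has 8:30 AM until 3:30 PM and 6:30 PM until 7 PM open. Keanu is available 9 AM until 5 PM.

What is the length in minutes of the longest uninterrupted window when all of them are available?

Pablo free: 08:00-09:00, 11:00-14:30 (invert busy blocks within the working day).
Uma free: 08:00-08:30, 09:30-14:30, 16:00-17:00.
Pita free: 08:30-15:30, 18:30-19:00.
Keanu free: 09:00-17:00.
Pablo ∩ Uma: 08:00-08:30, 11:00-14:30.
Pablo ∩ Uma ∩ Pita: 11:00-14:30.
Pablo ∩ Uma ∩ Pita ∩ Keanu: 11:00-14:30.
The longest is 11:00-14:30 at 210 minutes.

210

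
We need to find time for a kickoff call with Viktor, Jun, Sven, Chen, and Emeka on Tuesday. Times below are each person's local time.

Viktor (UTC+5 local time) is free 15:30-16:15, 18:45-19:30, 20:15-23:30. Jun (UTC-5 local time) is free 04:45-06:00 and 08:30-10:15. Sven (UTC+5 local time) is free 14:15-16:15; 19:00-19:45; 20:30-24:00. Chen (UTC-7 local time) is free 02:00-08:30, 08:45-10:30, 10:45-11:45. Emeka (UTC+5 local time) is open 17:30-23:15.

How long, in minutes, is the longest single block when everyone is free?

30

Viktor in UTC: 10:30-11:15, 13:45-14:30, 15:15-18:30 (subtract 5h to convert from UTC+5).
Jun in UTC: 09:45-11:00, 13:30-15:15 (add 5h to convert from UTC-5).
Sven in UTC: 09:15-11:15, 14:00-14:45, 15:30-19:00 (subtract 5h to convert from UTC+5).
Chen in UTC: 09:00-15:30, 15:45-17:30, 17:45-18:45 (add 7h to convert from UTC-7).
Emeka in UTC: 12:30-18:15 (subtract 5h to convert from UTC+5).
Viktor ∩ Jun: 10:30-11:00, 13:45-14:30.
Viktor ∩ Jun ∩ Sven: 10:30-11:00, 14:00-14:30.
Viktor ∩ Jun ∩ Sven ∩ Chen: 10:30-11:00, 14:00-14:30.
Viktor ∩ Jun ∩ Sven ∩ Chen ∩ Emeka: 14:00-14:30.
Those are the intersection windows.
The longest is 14:00-14:30 at 30 minutes.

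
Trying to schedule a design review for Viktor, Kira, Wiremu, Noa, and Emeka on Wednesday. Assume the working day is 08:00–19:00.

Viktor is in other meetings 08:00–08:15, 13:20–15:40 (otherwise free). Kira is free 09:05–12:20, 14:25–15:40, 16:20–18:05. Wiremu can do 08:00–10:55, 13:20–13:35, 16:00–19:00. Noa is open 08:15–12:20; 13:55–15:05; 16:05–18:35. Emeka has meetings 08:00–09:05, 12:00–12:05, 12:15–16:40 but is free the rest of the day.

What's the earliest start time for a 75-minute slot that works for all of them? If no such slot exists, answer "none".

Viktor free: 08:15-13:20, 15:40-19:00 (invert busy blocks within the working day).
Kira free: 09:05-12:20, 14:25-15:40, 16:20-18:05.
Wiremu free: 08:00-10:55, 13:20-13:35, 16:00-19:00.
Noa free: 08:15-12:20, 13:55-15:05, 16:05-18:35.
Emeka free: 09:05-12:00, 12:05-12:15, 16:40-19:00 (invert busy blocks within the working day).
Viktor ∩ Kira: 09:05-12:20, 16:20-18:05.
Viktor ∩ Kira ∩ Wiremu: 09:05-10:55, 16:20-18:05.
Viktor ∩ Kira ∩ Wiremu ∩ Noa: 09:05-10:55, 16:20-18:05.
Viktor ∩ Kira ∩ Wiremu ∩ Noa ∩ Emeka: 09:05-10:55, 16:40-18:05.
The first common window of at least 75 minutes is 09:05-10:55, so the earliest start is 09:05.

09:05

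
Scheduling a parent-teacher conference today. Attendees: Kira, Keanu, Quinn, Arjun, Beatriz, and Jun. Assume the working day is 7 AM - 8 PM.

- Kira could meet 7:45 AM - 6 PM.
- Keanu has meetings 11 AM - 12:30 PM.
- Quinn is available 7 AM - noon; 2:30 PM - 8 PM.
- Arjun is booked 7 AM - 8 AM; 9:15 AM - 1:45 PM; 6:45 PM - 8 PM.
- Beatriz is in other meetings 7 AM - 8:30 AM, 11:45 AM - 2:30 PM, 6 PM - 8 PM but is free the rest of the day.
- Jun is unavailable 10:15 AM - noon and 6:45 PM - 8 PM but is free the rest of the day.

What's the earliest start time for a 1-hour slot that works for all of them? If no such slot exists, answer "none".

Kira free: 07:45-18:00.
Keanu free: 07:00-11:00, 12:30-20:00 (invert busy blocks within the working day).
Quinn free: 07:00-12:00, 14:30-20:00.
Arjun free: 08:00-09:15, 13:45-18:45 (invert busy blocks within the working day).
Beatriz free: 08:30-11:45, 14:30-18:00 (invert busy blocks within the working day).
Jun free: 07:00-10:15, 12:00-18:45 (invert busy blocks within the working day).
Kira ∩ Keanu: 07:45-11:00, 12:30-18:00.
Kira ∩ Keanu ∩ Quinn: 07:45-11:00, 14:30-18:00.
Kira ∩ Keanu ∩ Quinn ∩ Arjun: 08:00-09:15, 14:30-18:00.
Kira ∩ Keanu ∩ Quinn ∩ Arjun ∩ Beatriz: 08:30-09:15, 14:30-18:00.
Kira ∩ Keanu ∩ Quinn ∩ Arjun ∩ Beatriz ∩ Jun: 08:30-09:15, 14:30-18:00.
Those are the intersection windows.
The first common window of at least 60 minutes is 14:30-18:00, so the earliest start is 14:30.

14:30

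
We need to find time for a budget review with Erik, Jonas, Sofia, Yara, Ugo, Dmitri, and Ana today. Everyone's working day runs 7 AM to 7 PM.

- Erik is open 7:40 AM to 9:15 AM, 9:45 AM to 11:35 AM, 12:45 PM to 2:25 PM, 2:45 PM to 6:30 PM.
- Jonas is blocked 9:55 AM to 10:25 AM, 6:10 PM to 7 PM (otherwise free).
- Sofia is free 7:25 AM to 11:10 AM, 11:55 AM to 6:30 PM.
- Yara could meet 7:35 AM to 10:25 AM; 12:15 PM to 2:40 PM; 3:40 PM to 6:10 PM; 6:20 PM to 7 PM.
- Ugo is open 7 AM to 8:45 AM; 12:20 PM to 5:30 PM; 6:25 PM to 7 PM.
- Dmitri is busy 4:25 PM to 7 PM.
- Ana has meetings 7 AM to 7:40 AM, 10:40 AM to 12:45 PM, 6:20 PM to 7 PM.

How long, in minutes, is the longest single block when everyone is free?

Erik free: 07:40-09:15, 09:45-11:35, 12:45-14:25, 14:45-18:30.
Jonas free: 07:00-09:55, 10:25-18:10 (invert busy blocks within the working day).
Sofia free: 07:25-11:10, 11:55-18:30.
Yara free: 07:35-10:25, 12:15-14:40, 15:40-18:10, 18:20-19:00.
Ugo free: 07:00-08:45, 12:20-17:30, 18:25-19:00.
Dmitri free: 07:00-16:25 (invert busy blocks within the working day).
Ana free: 07:40-10:40, 12:45-18:20 (invert busy blocks within the working day).
Erik ∩ Jonas: 07:40-09:15, 09:45-09:55, 10:25-11:35, 12:45-14:25, 14:45-18:10.
Erik ∩ Jonas ∩ Sofia: 07:40-09:15, 09:45-09:55, 10:25-11:10, 12:45-14:25, 14:45-18:10.
Erik ∩ Jonas ∩ Sofia ∩ Yara: 07:40-09:15, 09:45-09:55, 12:45-14:25, 15:40-18:10.
Erik ∩ Jonas ∩ Sofia ∩ Yara ∩ Ugo: 07:40-08:45, 12:45-14:25, 15:40-17:30.
Erik ∩ Jonas ∩ Sofia ∩ Yara ∩ Ugo ∩ Dmitri: 07:40-08:45, 12:45-14:25, 15:40-16:25.
Erik ∩ Jonas ∩ Sofia ∩ Yara ∩ Ugo ∩ Dmitri ∩ Ana: 07:40-08:45, 12:45-14:25, 15:40-16:25.
So the common availability across everyone is 07:40-08:45, 12:45-14:25, 15:40-16:25.
The longest is 12:45-14:25 at 100 minutes.

100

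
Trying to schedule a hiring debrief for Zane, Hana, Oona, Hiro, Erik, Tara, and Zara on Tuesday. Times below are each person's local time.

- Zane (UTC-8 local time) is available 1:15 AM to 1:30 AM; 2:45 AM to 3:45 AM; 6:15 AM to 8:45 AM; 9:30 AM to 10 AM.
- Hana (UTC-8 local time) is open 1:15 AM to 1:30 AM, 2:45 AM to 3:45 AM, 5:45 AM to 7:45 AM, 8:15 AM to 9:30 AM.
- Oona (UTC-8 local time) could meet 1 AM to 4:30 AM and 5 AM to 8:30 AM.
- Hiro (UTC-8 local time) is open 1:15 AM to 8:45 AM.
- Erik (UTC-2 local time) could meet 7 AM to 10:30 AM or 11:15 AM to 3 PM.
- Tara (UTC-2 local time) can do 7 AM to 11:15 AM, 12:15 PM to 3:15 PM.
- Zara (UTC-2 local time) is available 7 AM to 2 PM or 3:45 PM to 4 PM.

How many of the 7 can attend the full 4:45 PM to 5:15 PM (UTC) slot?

Zane in UTC: 09:15-09:30, 10:45-11:45, 14:15-16:45, 17:30-18:00 (add 8h to convert from UTC-8).
Hana in UTC: 09:15-09:30, 10:45-11:45, 13:45-15:45, 16:15-17:30 (add 8h to convert from UTC-8).
Oona in UTC: 09:00-12:30, 13:00-16:30 (add 8h to convert from UTC-8).
Hiro in UTC: 09:15-16:45 (add 8h to convert from UTC-8).
Erik in UTC: 09:00-12:30, 13:15-17:00 (add 2h to convert from UTC-2).
Tara in UTC: 09:00-13:15, 14:15-17:15 (add 2h to convert from UTC-2).
Zara in UTC: 09:00-16:00, 17:45-18:00 (add 2h to convert from UTC-2).
Hana and Tara can make the full 16:45-17:15 slot — that's 2.

2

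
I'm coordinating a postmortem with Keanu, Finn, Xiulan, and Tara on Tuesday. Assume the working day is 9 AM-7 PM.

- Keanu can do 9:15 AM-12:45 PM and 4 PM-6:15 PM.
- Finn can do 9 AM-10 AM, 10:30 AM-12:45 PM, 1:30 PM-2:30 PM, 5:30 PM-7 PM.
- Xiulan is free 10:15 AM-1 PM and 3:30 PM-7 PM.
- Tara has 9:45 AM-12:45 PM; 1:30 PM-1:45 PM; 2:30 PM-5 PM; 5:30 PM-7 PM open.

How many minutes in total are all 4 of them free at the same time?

180

Keanu ∩ Finn: 09:15-10:00, 10:30-12:45, 17:30-18:15.
Keanu ∩ Finn ∩ Xiulan: 10:30-12:45, 17:30-18:15.
Keanu ∩ Finn ∩ Xiulan ∩ Tara: 10:30-12:45, 17:30-18:15.
Summing the common windows: 135 + 45 = 180 minutes.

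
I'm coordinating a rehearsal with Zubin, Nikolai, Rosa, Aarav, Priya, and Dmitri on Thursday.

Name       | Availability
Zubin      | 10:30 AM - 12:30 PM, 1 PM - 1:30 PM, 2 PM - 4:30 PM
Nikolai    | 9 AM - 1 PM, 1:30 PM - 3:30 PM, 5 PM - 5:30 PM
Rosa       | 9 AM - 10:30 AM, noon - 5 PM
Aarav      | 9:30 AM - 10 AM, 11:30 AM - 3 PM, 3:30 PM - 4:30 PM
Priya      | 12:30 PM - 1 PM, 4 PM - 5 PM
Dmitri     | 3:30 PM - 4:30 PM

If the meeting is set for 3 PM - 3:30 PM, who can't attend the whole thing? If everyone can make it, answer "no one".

Zubin: free for 15:00-15:30. Nikolai: free for 15:00-15:30. Rosa: free for 15:00-15:30. Aarav: not fully free for 15:00-15:30. Priya: not fully free for 15:00-15:30. Dmitri: not fully free for 15:00-15:30.

Aarav, Dmitri, Priya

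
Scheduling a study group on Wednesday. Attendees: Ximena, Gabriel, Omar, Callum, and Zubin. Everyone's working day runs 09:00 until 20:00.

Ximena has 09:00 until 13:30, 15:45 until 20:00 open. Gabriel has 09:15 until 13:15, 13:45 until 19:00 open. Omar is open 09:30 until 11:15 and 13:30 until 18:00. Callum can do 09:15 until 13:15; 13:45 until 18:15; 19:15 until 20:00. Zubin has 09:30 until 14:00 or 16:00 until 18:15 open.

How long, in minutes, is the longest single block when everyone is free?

Ximena ∩ Gabriel: 09:15-13:15, 15:45-19:00.
Ximena ∩ Gabriel ∩ Omar: 09:30-11:15, 15:45-18:00.
Ximena ∩ Gabriel ∩ Omar ∩ Callum: 09:30-11:15, 15:45-18:00.
Ximena ∩ Gabriel ∩ Omar ∩ Callum ∩ Zubin: 09:30-11:15, 16:00-18:00.
Those are the intersection windows.
The longest is 16:00-18:00 at 120 minutes.

120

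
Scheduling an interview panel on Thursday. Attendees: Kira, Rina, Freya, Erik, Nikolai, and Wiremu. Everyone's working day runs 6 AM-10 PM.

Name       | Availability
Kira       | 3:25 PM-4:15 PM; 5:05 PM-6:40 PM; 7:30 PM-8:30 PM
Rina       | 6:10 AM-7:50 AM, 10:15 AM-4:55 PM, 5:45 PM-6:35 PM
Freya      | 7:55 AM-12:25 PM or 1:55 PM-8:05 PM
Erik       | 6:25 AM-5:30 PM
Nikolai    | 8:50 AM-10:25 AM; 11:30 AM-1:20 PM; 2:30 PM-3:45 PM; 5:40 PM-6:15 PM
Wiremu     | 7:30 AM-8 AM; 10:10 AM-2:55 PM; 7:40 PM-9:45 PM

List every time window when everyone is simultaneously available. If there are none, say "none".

none

Kira ∩ Rina: 15:25-16:15, 17:45-18:35.
Kira ∩ Rina ∩ Freya: 15:25-16:15, 17:45-18:35.
Kira ∩ Rina ∩ Freya ∩ Erik: 15:25-16:15.
Kira ∩ Rina ∩ Freya ∩ Erik ∩ Nikolai: 15:25-15:45.
Kira ∩ Rina ∩ Freya ∩ Erik ∩ Nikolai ∩ Wiremu: ∅.
There is no time when everyone is free.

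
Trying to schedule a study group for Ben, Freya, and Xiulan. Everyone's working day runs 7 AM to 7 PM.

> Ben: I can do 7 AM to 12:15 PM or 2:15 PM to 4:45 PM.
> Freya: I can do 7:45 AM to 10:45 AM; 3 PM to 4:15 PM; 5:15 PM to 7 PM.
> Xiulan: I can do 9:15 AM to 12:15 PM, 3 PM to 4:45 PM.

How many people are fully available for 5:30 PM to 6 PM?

1

Freya can make the full 17:30-18:00 slot — that's 1.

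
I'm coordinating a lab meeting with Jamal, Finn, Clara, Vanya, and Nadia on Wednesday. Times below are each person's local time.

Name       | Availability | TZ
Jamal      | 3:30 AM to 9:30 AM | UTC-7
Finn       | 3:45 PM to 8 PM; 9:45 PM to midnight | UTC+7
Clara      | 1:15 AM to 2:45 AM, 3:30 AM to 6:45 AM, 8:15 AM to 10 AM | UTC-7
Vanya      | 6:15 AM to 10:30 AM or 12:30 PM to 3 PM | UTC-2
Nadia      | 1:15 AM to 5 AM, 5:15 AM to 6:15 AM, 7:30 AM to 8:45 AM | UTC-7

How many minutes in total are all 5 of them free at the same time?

135

Jamal in UTC: 10:30-16:30 (add 7h to convert from UTC-7).
Finn in UTC: 08:45-13:00, 14:45-17:00 (subtract 7h to convert from UTC+7).
Clara in UTC: 08:15-09:45, 10:30-13:45, 15:15-17:00 (add 7h to convert from UTC-7).
Vanya in UTC: 08:15-12:30, 14:30-17:00 (add 2h to convert from UTC-2).
Nadia in UTC: 08:15-12:00, 12:15-13:15, 14:30-15:45 (add 7h to convert from UTC-7).
Jamal ∩ Finn: 10:30-13:00, 14:45-16:30.
Jamal ∩ Finn ∩ Clara: 10:30-13:00, 15:15-16:30.
Jamal ∩ Finn ∩ Clara ∩ Vanya: 10:30-12:30, 15:15-16:30.
Jamal ∩ Finn ∩ Clara ∩ Vanya ∩ Nadia: 10:30-12:00, 12:15-12:30, 15:15-15:45.
So the common availability across everyone is 10:30-12:00, 12:15-12:30, 15:15-15:45.
Summing the common windows: 90 + 15 + 30 = 135 minutes.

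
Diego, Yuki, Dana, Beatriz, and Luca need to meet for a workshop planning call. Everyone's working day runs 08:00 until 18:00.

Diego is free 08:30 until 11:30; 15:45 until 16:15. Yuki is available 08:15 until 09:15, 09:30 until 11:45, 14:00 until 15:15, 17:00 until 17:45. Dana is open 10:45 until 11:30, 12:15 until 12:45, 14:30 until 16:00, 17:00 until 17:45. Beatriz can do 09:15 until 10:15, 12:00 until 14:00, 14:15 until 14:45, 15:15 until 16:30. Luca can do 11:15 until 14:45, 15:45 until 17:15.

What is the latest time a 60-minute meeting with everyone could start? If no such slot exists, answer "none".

none

Diego ∩ Yuki: 08:30-09:15, 09:30-11:30.
Diego ∩ Yuki ∩ Dana: 10:45-11:30.
Diego ∩ Yuki ∩ Dana ∩ Beatriz: ∅.
Diego ∩ Yuki ∩ Dana ∩ Beatriz ∩ Luca: ∅.
There is no time when everyone is free.
No common window is at least 60 minutes long.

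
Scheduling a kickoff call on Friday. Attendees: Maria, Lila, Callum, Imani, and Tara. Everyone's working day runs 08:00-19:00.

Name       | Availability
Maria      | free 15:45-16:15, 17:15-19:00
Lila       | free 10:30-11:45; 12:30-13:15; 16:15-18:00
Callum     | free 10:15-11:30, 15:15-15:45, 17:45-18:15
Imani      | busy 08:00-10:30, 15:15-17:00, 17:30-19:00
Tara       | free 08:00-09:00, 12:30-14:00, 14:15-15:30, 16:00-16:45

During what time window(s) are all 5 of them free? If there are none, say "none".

Maria free: 15:45-16:15, 17:15-19:00.
Lila free: 10:30-11:45, 12:30-13:15, 16:15-18:00.
Callum free: 10:15-11:30, 15:15-15:45, 17:45-18:15.
Imani free: 10:30-15:15, 17:00-17:30 (invert busy blocks within the working day).
Tara free: 08:00-09:00, 12:30-14:00, 14:15-15:30, 16:00-16:45.
Maria ∩ Lila: 17:15-18:00.
Maria ∩ Lila ∩ Callum: 17:45-18:00.
Maria ∩ Lila ∩ Callum ∩ Imani: ∅.
Maria ∩ Lila ∩ Callum ∩ Imani ∩ Tara: ∅.
There is no time when everyone is free.

none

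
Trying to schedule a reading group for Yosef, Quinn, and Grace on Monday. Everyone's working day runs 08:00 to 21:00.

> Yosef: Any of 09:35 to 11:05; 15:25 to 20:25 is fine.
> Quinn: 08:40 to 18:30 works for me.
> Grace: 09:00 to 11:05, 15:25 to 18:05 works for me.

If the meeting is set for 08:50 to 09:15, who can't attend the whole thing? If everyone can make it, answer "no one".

Grace, Yosef

Yosef: not fully free for 08:50-09:15. Quinn: free for 08:50-09:15. Grace: not fully free for 08:50-09:15.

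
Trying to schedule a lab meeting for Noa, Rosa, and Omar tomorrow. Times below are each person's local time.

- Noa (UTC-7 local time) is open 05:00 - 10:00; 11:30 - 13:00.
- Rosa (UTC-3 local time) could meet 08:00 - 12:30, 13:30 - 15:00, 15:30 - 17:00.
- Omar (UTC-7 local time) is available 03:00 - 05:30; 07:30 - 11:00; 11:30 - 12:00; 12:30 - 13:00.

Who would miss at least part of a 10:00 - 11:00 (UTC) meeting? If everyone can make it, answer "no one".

Noa, Rosa

Noa in UTC: 12:00-17:00, 18:30-20:00 (add 7h to convert from UTC-7).
Rosa in UTC: 11:00-15:30, 16:30-18:00, 18:30-20:00 (add 3h to convert from UTC-3).
Omar in UTC: 10:00-12:30, 14:30-18:00, 18:30-19:00, 19:30-20:00 (add 7h to convert from UTC-7).
Noa: not fully free for 10:00-11:00. Rosa: not fully free for 10:00-11:00. Omar: free for 10:00-11:00.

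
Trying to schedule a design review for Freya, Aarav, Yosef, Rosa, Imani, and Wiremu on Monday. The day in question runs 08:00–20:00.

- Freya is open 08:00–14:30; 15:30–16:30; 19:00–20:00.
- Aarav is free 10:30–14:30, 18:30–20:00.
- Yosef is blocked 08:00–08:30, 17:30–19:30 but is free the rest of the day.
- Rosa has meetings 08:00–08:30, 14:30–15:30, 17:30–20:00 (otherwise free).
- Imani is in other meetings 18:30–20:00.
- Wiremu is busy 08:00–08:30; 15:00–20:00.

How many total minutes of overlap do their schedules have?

240

Freya free: 08:00-14:30, 15:30-16:30, 19:00-20:00.
Aarav free: 10:30-14:30, 18:30-20:00.
Yosef free: 08:30-17:30, 19:30-20:00 (invert busy blocks within the working day).
Rosa free: 08:30-14:30, 15:30-17:30 (invert busy blocks within the working day).
Imani free: 08:00-18:30 (invert busy blocks within the working day).
Wiremu free: 08:30-15:00 (invert busy blocks within the working day).
Freya ∩ Aarav: 10:30-14:30, 19:00-20:00.
Freya ∩ Aarav ∩ Yosef: 10:30-14:30, 19:30-20:00.
Freya ∩ Aarav ∩ Yosef ∩ Rosa: 10:30-14:30.
Freya ∩ Aarav ∩ Yosef ∩ Rosa ∩ Imani: 10:30-14:30.
Freya ∩ Aarav ∩ Yosef ∩ Rosa ∩ Imani ∩ Wiremu: 10:30-14:30.
That's a single block of 240 minutes.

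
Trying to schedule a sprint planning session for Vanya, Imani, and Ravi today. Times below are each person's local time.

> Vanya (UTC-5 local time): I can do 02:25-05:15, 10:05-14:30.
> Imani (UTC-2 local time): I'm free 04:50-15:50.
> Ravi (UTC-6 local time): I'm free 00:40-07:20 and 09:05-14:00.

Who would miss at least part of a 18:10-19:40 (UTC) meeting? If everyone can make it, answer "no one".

Vanya in UTC: 07:25-10:15, 15:05-19:30 (add 5h to convert from UTC-5).
Imani in UTC: 06:50-17:50 (add 2h to convert from UTC-2).
Ravi in UTC: 06:40-13:20, 15:05-20:00 (add 6h to convert from UTC-6).
Vanya: not fully free for 18:10-19:40. Imani: not fully free for 18:10-19:40. Ravi: free for 18:10-19:40.

Imani, Vanya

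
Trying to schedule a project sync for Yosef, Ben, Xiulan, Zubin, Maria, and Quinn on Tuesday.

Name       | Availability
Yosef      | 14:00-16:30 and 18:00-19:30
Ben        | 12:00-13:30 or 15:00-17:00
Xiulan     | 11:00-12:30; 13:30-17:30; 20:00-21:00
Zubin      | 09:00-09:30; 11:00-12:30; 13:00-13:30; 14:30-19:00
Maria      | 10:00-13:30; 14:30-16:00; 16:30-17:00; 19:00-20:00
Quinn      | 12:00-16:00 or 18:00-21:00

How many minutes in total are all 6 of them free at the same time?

Yosef ∩ Ben: 15:00-16:30.
Yosef ∩ Ben ∩ Xiulan: 15:00-16:30.
Yosef ∩ Ben ∩ Xiulan ∩ Zubin: 15:00-16:30.
Yosef ∩ Ben ∩ Xiulan ∩ Zubin ∩ Maria: 15:00-16:00.
Yosef ∩ Ben ∩ Xiulan ∩ Zubin ∩ Maria ∩ Quinn: 15:00-16:00.
Those are the intersection windows.
That's a single block of 60 minutes.

60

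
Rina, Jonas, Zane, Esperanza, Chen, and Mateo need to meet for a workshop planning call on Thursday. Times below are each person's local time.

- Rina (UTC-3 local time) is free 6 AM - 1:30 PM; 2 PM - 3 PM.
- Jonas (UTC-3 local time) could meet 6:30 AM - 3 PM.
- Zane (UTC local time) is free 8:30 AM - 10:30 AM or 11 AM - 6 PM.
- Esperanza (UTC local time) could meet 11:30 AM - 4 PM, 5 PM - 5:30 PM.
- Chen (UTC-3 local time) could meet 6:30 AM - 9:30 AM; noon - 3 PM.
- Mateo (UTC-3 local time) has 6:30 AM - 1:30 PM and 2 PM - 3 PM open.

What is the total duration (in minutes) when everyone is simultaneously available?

150

Rina in UTC: 09:00-16:30, 17:00-18:00 (add 3h to convert from UTC-3).
Jonas in UTC: 09:30-18:00 (add 3h to convert from UTC-3).
Zane in UTC: 08:30-10:30, 11:00-18:00.
Esperanza in UTC: 11:30-16:00, 17:00-17:30.
Chen in UTC: 09:30-12:30, 15:00-18:00 (add 3h to convert from UTC-3).
Mateo in UTC: 09:30-16:30, 17:00-18:00 (add 3h to convert from UTC-3).
Rina ∩ Jonas: 09:30-16:30, 17:00-18:00.
Rina ∩ Jonas ∩ Zane: 09:30-10:30, 11:00-16:30, 17:00-18:00.
Rina ∩ Jonas ∩ Zane ∩ Esperanza: 11:30-16:00, 17:00-17:30.
Rina ∩ Jonas ∩ Zane ∩ Esperanza ∩ Chen: 11:30-12:30, 15:00-16:00, 17:00-17:30.
Rina ∩ Jonas ∩ Zane ∩ Esperanza ∩ Chen ∩ Mateo: 11:30-12:30, 15:00-16:00, 17:00-17:30.
Summing the common windows: 60 + 60 + 30 = 150 minutes.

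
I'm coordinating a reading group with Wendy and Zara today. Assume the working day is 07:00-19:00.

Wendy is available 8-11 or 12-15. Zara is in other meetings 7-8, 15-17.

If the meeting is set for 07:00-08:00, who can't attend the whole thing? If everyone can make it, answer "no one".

Wendy free: 08:00-11:00, 12:00-15:00.
Zara free: 08:00-15:00, 17:00-19:00 (invert busy blocks within the working day).
Wendy: not fully free for 07:00-08:00. Zara: not fully free for 07:00-08:00.

Wendy, Zara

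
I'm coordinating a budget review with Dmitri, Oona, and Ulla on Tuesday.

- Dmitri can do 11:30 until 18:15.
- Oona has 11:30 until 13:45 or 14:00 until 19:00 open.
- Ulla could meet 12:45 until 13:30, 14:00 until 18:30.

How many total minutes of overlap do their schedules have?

Dmitri ∩ Oona: 11:30-13:45, 14:00-18:15.
Dmitri ∩ Oona ∩ Ulla: 12:45-13:30, 14:00-18:15.
So the common availability across everyone is 12:45-13:30, 14:00-18:15.
Summing the common windows: 45 + 255 = 300 minutes.

300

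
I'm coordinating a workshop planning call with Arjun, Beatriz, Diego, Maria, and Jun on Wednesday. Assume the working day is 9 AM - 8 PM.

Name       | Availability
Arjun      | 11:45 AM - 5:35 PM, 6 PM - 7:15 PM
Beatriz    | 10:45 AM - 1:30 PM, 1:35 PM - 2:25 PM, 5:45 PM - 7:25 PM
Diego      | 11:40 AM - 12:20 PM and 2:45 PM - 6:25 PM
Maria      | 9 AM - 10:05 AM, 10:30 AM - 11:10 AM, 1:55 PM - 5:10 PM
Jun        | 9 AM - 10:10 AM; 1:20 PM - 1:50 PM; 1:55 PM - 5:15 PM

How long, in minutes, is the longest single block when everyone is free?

0

Arjun ∩ Beatriz: 11:45-13:30, 13:35-14:25, 18:00-19:15.
Arjun ∩ Beatriz ∩ Diego: 11:45-12:20, 18:00-18:25.
Arjun ∩ Beatriz ∩ Diego ∩ Maria: ∅.
Arjun ∩ Beatriz ∩ Diego ∩ Maria ∩ Jun: ∅.
There is no time when everyone is free.
No common window exists, so the longest block is 0 minutes.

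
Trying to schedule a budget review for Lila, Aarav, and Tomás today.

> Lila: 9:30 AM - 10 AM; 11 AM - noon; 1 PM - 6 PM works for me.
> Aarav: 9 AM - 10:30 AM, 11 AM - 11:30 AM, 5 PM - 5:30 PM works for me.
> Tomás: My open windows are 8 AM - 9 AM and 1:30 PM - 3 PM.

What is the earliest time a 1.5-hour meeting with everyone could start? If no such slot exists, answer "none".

Lila ∩ Aarav: 09:30-10:00, 11:00-11:30, 17:00-17:30.
Lila ∩ Aarav ∩ Tomás: ∅.
There is no time when everyone is free.
No common window is at least 90 minutes long.

none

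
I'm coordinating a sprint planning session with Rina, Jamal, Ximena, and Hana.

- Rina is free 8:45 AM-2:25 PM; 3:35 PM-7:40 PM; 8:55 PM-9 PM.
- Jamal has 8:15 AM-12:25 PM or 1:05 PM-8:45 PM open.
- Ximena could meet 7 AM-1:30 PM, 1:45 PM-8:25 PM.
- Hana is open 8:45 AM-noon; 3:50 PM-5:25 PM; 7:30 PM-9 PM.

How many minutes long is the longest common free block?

Rina ∩ Jamal: 08:45-12:25, 13:05-14:25, 15:35-19:40.
Rina ∩ Jamal ∩ Ximena: 08:45-12:25, 13:05-13:30, 13:45-14:25, 15:35-19:40.
Rina ∩ Jamal ∩ Ximena ∩ Hana: 08:45-12:00, 15:50-17:25, 19:30-19:40.
The longest is 08:45-12:00 at 195 minutes.

195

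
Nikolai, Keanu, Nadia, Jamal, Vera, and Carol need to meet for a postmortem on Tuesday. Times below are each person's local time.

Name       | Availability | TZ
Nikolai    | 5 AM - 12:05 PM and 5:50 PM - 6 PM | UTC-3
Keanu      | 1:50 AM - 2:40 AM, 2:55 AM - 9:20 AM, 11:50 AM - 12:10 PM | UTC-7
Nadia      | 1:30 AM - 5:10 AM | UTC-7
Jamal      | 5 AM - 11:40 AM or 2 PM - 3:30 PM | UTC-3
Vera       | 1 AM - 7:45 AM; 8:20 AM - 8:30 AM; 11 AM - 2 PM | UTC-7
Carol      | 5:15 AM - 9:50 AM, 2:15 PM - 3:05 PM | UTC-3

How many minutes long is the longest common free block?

135

Nikolai in UTC: 08:00-15:05, 20:50-21:00 (add 3h to convert from UTC-3).
Keanu in UTC: 08:50-09:40, 09:55-16:20, 18:50-19:10 (add 7h to convert from UTC-7).
Nadia in UTC: 08:30-12:10 (add 7h to convert from UTC-7).
Jamal in UTC: 08:00-14:40, 17:00-18:30 (add 3h to convert from UTC-3).
Vera in UTC: 08:00-14:45, 15:20-15:30, 18:00-21:00 (add 7h to convert from UTC-7).
Carol in UTC: 08:15-12:50, 17:15-18:05 (add 3h to convert from UTC-3).
Nikolai ∩ Keanu: 08:50-09:40, 09:55-15:05.
Nikolai ∩ Keanu ∩ Nadia: 08:50-09:40, 09:55-12:10.
Nikolai ∩ Keanu ∩ Nadia ∩ Jamal: 08:50-09:40, 09:55-12:10.
Nikolai ∩ Keanu ∩ Nadia ∩ Jamal ∩ Vera: 08:50-09:40, 09:55-12:10.
Nikolai ∩ Keanu ∩ Nadia ∩ Jamal ∩ Vera ∩ Carol: 08:50-09:40, 09:55-12:10.
So the common availability across everyone is 08:50-09:40, 09:55-12:10.
The longest is 09:55-12:10 at 135 minutes.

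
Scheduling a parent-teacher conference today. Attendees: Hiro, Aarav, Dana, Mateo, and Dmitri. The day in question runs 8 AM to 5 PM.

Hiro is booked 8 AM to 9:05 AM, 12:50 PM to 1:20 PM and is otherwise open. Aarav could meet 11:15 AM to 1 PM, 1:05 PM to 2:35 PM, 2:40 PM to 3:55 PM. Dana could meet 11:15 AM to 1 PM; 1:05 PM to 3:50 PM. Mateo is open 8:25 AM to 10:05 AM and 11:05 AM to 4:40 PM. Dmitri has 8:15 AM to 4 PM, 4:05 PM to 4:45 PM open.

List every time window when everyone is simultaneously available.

Hiro free: 09:05-12:50, 13:20-17:00 (invert busy blocks within the working day).
Aarav free: 11:15-13:00, 13:05-14:35, 14:40-15:55.
Dana free: 11:15-13:00, 13:05-15:50.
Mateo free: 08:25-10:05, 11:05-16:40.
Dmitri free: 08:15-16:00, 16:05-16:45.
Hiro ∩ Aarav: 11:15-12:50, 13:20-14:35, 14:40-15:55.
Hiro ∩ Aarav ∩ Dana: 11:15-12:50, 13:20-14:35, 14:40-15:50.
Hiro ∩ Aarav ∩ Dana ∩ Mateo: 11:15-12:50, 13:20-14:35, 14:40-15:50.
Hiro ∩ Aarav ∩ Dana ∩ Mateo ∩ Dmitri: 11:15-12:50, 13:20-14:35, 14:40-15:50.

11:15-12:50, 13:20-14:35, 14:40-15:50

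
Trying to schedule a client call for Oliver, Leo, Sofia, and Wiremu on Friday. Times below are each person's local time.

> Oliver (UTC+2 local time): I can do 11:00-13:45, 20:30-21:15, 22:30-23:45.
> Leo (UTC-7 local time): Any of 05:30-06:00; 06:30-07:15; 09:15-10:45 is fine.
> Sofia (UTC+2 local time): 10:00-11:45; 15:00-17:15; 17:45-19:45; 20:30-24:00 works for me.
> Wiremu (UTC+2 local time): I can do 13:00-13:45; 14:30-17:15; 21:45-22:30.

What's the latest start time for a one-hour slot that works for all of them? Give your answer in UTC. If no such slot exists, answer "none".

Oliver in UTC: 09:00-11:45, 18:30-19:15, 20:30-21:45 (subtract 2h to convert from UTC+2).
Leo in UTC: 12:30-13:00, 13:30-14:15, 16:15-17:45 (add 7h to convert from UTC-7).
Sofia in UTC: 08:00-09:45, 13:00-15:15, 15:45-17:45, 18:30-22:00 (subtract 2h to convert from UTC+2).
Wiremu in UTC: 11:00-11:45, 12:30-15:15, 19:45-20:30 (subtract 2h to convert from UTC+2).
Oliver ∩ Leo: ∅.
Oliver ∩ Leo ∩ Sofia: ∅.
Oliver ∩ Leo ∩ Sofia ∩ Wiremu: ∅.
There is no time when everyone is free.
No common window is at least 60 minutes long.

none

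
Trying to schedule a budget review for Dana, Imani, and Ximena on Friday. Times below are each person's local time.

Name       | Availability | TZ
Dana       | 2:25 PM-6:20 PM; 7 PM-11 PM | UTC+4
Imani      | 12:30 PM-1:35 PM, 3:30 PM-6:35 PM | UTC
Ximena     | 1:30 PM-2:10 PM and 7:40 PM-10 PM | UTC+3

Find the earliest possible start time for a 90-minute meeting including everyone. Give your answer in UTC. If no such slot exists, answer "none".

16:40

Dana in UTC: 10:25-14:20, 15:00-19:00 (subtract 4h to convert from UTC+4).
Imani in UTC: 12:30-13:35, 15:30-18:35.
Ximena in UTC: 10:30-11:10, 16:40-19:00 (subtract 3h to convert from UTC+3).
Dana ∩ Imani: 12:30-13:35, 15:30-18:35.
Dana ∩ Imani ∩ Ximena: 16:40-18:35.
The first common window of at least 90 minutes is 16:40-18:35, so the earliest start is 16:40.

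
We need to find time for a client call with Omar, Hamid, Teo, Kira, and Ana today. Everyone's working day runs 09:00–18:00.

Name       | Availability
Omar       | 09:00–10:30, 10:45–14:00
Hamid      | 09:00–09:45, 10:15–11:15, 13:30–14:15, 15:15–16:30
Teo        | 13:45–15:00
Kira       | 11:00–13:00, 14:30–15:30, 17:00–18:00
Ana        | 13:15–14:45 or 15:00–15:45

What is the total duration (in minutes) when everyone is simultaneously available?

0

Omar ∩ Hamid: 09:00-09:45, 10:15-10:30, 10:45-11:15, 13:30-14:00.
Omar ∩ Hamid ∩ Teo: 13:45-14:00.
Omar ∩ Hamid ∩ Teo ∩ Kira: ∅.
Omar ∩ Hamid ∩ Teo ∩ Kira ∩ Ana: ∅.
There is no time when everyone is free.
There is no common window, so the total is 0 minutes.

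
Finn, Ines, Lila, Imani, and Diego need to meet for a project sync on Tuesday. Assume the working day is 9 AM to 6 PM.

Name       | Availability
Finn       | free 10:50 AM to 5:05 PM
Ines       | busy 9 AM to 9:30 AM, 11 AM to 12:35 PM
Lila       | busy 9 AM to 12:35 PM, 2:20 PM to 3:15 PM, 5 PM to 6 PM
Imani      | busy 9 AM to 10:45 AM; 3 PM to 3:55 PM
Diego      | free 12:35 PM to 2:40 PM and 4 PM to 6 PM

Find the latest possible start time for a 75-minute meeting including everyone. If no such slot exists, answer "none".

13:05

Finn free: 10:50-17:05.
Ines free: 09:30-11:00, 12:35-18:00 (invert busy blocks within the working day).
Lila free: 12:35-14:20, 15:15-17:00 (invert busy blocks within the working day).
Imani free: 10:45-15:00, 15:55-18:00 (invert busy blocks within the working day).
Diego free: 12:35-14:40, 16:00-18:00.
Finn ∩ Ines: 10:50-11:00, 12:35-17:05.
Finn ∩ Ines ∩ Lila: 12:35-14:20, 15:15-17:00.
Finn ∩ Ines ∩ Lila ∩ Imani: 12:35-14:20, 15:55-17:00.
Finn ∩ Ines ∩ Lila ∩ Imani ∩ Diego: 12:35-14:20, 16:00-17:00.
So the common availability across everyone is 12:35-14:20, 16:00-17:00.
The last common window of at least 75 minutes is 12:35-14:20; a 75-minute meeting can start as late as 13:05 and still end by 14:20.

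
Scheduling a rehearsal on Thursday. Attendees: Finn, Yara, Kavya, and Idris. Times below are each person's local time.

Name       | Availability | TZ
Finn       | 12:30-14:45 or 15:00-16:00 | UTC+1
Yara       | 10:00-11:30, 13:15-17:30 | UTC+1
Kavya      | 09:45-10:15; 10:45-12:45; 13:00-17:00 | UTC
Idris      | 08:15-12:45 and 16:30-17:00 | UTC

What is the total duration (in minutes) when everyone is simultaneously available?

Finn in UTC: 11:30-13:45, 14:00-15:00 (subtract 1h to convert from UTC+1).
Yara in UTC: 09:00-10:30, 12:15-16:30 (subtract 1h to convert from UTC+1).
Kavya in UTC: 09:45-10:15, 10:45-12:45, 13:00-17:00.
Idris in UTC: 08:15-12:45, 16:30-17:00.
Finn ∩ Yara: 12:15-13:45, 14:00-15:00.
Finn ∩ Yara ∩ Kavya: 12:15-12:45, 13:00-13:45, 14:00-15:00.
Finn ∩ Yara ∩ Kavya ∩ Idris: 12:15-12:45.
So the common availability across everyone is 12:15-12:45.
That's a single block of 30 minutes.

30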